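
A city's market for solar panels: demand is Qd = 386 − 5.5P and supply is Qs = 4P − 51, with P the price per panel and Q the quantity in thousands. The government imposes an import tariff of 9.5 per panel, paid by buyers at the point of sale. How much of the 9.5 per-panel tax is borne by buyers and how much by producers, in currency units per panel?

Buyers bear 4 per panel; producers bear 5.5 per panel.

Before the tax: set 386 − 5.5P = 4P − 51 → P* = 46, Q* = 133.
With the tax collected from buyers, demand (in seller-price terms) shifts: Qd = 386 − 5.5(P + 9.5).
New equilibrium: buyers pay 50, producers receive 40.5, Q = 111. (Wedge: Pb − Ps = 9.5.)
Burden on buyers: 4; on producers: 5.5. (They sum to 9.5.)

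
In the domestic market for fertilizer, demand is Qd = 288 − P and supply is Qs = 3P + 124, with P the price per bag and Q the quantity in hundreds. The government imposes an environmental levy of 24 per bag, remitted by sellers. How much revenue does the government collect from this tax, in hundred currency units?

Tax revenue = 5496 hundred.

Without the tax, 288 − P = 3P + 124 gives 4P = 164, so P* = 41 and Q* = 247.
With the tax collected from sellers, supply shifts: Qs = 3(P − 24) + 124.
Solving gives Q = 229 with buyers paying 59 and sellers receiving 35 (the 24 wedge).
Revenue = t · Q = 24 · 229 = 5496.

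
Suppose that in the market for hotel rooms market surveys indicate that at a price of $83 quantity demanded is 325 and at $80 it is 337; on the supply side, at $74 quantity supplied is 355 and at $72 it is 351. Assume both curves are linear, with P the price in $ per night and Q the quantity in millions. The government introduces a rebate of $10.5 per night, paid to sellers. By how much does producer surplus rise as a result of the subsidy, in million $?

Demand slope: (337 − 325)/(80 − 83) = -4, so Qd = 657 − 4P.
Supply slope: (351 − 355)/(72 − 74) = 2, so Qs = 2P + 207.
Without the subsidy, 657 − 4P = 2P + 207 gives 6P = 450, so P* = $75 and Q* = 357.
With a per-unit subsidy paid to sellers, each receives P + 10.5 per unit sold, so supply becomes Qs = 2(P + 10.5) + 207.
New equilibrium: buyers pay $71.5, sellers receive $82, Q = 371. (Wedge: Pb − Ps = −10.5.)
ΔPS is the trapezoid between Q = 371 and Q = 357 of height $7: ½ · (357 + 371) · 7 = $2548.

Producer surplus rises by $2548 million.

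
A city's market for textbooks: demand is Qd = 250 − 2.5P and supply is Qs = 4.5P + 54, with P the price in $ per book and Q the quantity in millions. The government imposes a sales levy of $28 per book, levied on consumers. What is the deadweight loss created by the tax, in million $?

Deadweight loss = $630 million.

Without the tax, 250 − 2.5P = 4.5P + 54 gives 7P = 196, so P* = $28 and Q* = 180.
With the tax collected from consumers, demand (in seller-price terms) shifts: Qd = 250 − 2.5(P + 28).
Solving gives Q = 135 with consumers paying $46 and producers receiving $18 (the $28 wedge).
Quantity falls by |ΔQ| = |180 − 135| = 45.
DWL = ½ · t · |ΔQ| = ½ · 28 · 45 = $630.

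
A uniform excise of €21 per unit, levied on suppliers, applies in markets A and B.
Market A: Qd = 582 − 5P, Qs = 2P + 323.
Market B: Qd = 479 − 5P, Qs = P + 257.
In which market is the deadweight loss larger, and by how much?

Market A: pre-tax P* = €37, Q* = 397; post-tax Q = 367; deadweight loss = €315.
Market B: pre-tax P* = €37, Q* = 294; post-tax Q = 276.5; deadweight loss = €183.75.
Difference: €315 vs €183.75 → market A is larger by €131.25.

Market A, by €131.25.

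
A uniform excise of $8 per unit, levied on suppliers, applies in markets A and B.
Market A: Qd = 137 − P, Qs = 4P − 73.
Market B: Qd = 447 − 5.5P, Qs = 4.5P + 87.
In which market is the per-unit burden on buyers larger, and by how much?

Market A: pre-tax P* = $42, Q* = 95; post-tax Q = 88.6; per-unit burden on buyers = $6.4.
Market B: pre-tax P* = $36, Q* = 249; post-tax Q = 229.2; per-unit burden on buyers = $3.6.
Difference: $6.4 vs $3.6 → market A is larger by $2.8.

Market A, by $2.8.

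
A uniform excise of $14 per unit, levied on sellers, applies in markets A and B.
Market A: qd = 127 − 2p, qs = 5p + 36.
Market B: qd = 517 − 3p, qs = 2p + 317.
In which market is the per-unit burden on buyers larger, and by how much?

Market A: pre-tax p* = $13, q* = 101; post-tax q = 81; per-unit burden on buyers = $10.
Market B: pre-tax p* = $40, q* = 397; post-tax q = 380.2; per-unit burden on buyers = $5.6.
Difference: $10 vs $5.6 → market A is larger by $4.4.

Market A, by $4.4.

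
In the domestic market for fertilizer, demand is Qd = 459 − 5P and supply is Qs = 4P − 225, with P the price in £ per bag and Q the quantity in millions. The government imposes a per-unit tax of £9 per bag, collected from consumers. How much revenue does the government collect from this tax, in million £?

Tax revenue = £531 million.

Before the tax: set 459 − 5P = 4P − 225 → P* = £76, Q* = 79.
With the tax collected from consumers, demand (in seller-price terms) shifts: Qd = 459 − 5(P + 9).
New equilibrium: consumers pay £80, producers receive £71, Q = 59. (Wedge: Pb − Ps = 9.)
Revenue = t · Q = 9 · 59 = £531.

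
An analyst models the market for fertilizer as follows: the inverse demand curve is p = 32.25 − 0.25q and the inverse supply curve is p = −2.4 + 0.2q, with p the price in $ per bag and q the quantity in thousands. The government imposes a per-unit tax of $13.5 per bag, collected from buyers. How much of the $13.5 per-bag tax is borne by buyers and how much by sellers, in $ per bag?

Inverting to q(p) form: qd = 129 − 4p; qs = 5p + 12.
Before the tax: set 129 − 4p = 5p + 12 → p* = $13, q* = 77.
With the tax collected from buyers, demand (in seller-price terms) shifts: qd = 129 − 4(p + 13.5).
Solving gives q = 47 with buyers paying $20.5 and sellers receiving $7 (the $13.5 wedge).
Burden on buyers: $7.5; on sellers: $6. (They sum to $13.5.)

Buyers bear $7.5 per bag; sellers bear $6 per bag.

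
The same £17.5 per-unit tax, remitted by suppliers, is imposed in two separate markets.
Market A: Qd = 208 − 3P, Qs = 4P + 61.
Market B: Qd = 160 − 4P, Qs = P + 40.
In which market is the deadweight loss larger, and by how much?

Market A: pre-tax P* = £21, Q* = 145; post-tax Q = 115; deadweight loss = £262.5.
Market B: pre-tax P* = £24, Q* = 64; post-tax Q = 50; deadweight loss = £122.5.
Difference: £262.5 vs £122.5 → market A is larger by £140.

Market A, by £140.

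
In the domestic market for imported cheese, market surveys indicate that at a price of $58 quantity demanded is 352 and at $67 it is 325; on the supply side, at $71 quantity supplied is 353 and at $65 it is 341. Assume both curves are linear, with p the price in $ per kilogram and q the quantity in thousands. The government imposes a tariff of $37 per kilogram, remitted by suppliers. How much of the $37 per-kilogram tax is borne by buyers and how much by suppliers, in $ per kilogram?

Demand slope: (325 − 352)/(67 − 58) = -3, so qd = 526 − 3p.
Supply slope: (341 − 353)/(65 − 71) = 2, so qs = 2p + 211.
Without the tax, 526 − 3p = 2p + 211 gives 5p = 315, so p* = $63 and q* = 337.
With the tax collected from suppliers, supply shifts: qs = 2(p − 37) + 211.
Solving gives q = 292.6 with buyers paying $77.8 and suppliers receiving $40.8 (the $37 wedge).
Burden on buyers: $14.8; on suppliers: $22.2. (They sum to $37.)

Buyers bear $14.8 per kilogram; suppliers bear $22.2 per kilogram.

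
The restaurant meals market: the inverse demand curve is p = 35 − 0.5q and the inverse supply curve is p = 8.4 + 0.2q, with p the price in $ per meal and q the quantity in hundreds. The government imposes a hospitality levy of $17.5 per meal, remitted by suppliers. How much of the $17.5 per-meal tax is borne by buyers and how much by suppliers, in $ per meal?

Inverting to q(p) form: qd = 70 − 2p; qs = 5p − 42.
Before the tax: set 70 − 2p = 5p − 42 → p* = $16, q* = 38.
With the tax collected from suppliers, supply shifts: qs = 5(p − 17.5) − 42.
New equilibrium: buyers pay $28.5, suppliers receive $11, q = 13. (Wedge: pb − ps = 17.5.)
Burden on buyers: $12.5; on suppliers: $5. (They sum to $17.5.)
The less price-elastic side of the market bears the larger share of a per-unit tax.

Buyers bear $12.5 per meal; suppliers bear $5 per meal.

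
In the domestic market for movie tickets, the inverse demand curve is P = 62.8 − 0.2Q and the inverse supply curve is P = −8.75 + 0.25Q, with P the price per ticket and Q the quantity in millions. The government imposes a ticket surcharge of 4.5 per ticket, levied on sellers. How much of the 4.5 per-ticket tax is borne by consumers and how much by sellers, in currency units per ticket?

Inverting to Q(P) form: Qd = 314 − 5P; Qs = 4P + 35.
Before the tax: set 314 − 5P = 4P + 35 → P* = 31, Q* = 159.
With the tax collected from sellers, supply shifts: Qs = 4(P − 4.5) + 35.
Solving gives Q = 149 with consumers paying 33 and sellers receiving 28.5 (the 4.5 wedge).
Burden on consumers: 2; on sellers: 2.5. (They sum to 4.5.)
The less price-elastic side of the market bears the larger share of a per-unit tax.

Consumers bear 2 per ticket; sellers bear 2.5 per ticket.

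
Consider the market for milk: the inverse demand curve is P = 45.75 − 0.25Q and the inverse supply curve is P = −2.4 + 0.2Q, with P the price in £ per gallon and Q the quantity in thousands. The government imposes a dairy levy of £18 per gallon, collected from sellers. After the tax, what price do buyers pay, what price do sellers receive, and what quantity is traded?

Inverting to Q(P) form: Qd = 183 − 4P; Qs = 5P + 12.
Before the tax: set 183 − 4P = 5P + 12 → P* = £19, Q* = 107.
With the tax collected from sellers, supply shifts: Qs = 5(P − 18) + 12.
Solving gives Q = 67 with buyers paying £29 and sellers receiving £11 (the £18 wedge).
The less price-elastic side of the market bears the larger share of a per-unit tax.

Buyers pay £29; sellers receive £11; quantity = 67.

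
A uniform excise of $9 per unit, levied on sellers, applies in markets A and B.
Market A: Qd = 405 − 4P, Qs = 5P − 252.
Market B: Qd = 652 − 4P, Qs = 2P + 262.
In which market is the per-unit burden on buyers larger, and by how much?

Market A: pre-tax P* = $73, Q* = 113; post-tax Q = 93; per-unit burden on buyers = $5.
Market B: pre-tax P* = $65, Q* = 392; post-tax Q = 380; per-unit burden on buyers = $3.
Difference: $5 vs $3 → market A is larger by $2.

Market A, by $2.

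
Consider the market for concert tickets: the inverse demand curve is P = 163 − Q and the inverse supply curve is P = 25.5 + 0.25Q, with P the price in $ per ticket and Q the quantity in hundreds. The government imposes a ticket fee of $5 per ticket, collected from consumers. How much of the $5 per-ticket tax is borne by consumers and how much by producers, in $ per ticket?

Rewrite in direct form: Qd = 163 − P and Qs = 4P − 102.
Without the tax, 163 − P = 4P − 102 gives 5P = 265, so P* = $53 and Q* = 110.
With the tax collected from consumers, demand (in seller-price terms) shifts: Qd = 163 − (P + 5).
Solving gives Q = 106 with consumers paying $57 and producers receiving $52 (the $5 wedge).
Burden on consumers: $4; on producers: $1. (They sum to $5.)
The less price-elastic side of the market bears the larger share of a per-unit tax.

Consumers bear $4 per ticket; producers bear $1 per ticket.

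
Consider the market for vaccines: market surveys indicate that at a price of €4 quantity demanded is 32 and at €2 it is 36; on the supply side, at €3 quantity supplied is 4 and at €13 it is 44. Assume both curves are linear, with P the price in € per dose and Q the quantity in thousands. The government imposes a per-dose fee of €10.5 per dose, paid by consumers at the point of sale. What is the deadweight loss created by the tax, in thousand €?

Demand slope: (36 − 32)/(2 − 4) = -2, so Qd = 40 − 2P.
Supply slope: (44 − 4)/(13 − 3) = 4, so Qs = 4P − 8.
Without the tax, 40 − 2P = 4P − 8 gives 6P = 48, so P* = €8 and Q* = 24.
With the tax collected from consumers, demand (in seller-price terms) shifts: Qd = 40 − 2(P + 10.5).
New equilibrium: consumers pay €15, suppliers receive €4.5, Q = 10. (Wedge: Pb − Ps = 10.5.)
Quantity falls by |ΔQ| = |24 − 10| = 14.
DWL = ½ · t · |ΔQ| = ½ · 10.5 · 14 = €73.5.

Deadweight loss = €73.5 thousand.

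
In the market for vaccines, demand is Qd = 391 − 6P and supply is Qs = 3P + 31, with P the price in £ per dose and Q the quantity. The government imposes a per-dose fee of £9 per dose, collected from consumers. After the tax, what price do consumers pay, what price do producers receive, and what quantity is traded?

Without the tax, 391 − 6P = 3P + 31 gives 9P = 360, so P* = £40 and Q* = 151.
With the tax collected from consumers, demand (in seller-price terms) shifts: Qd = 391 − 6(P + 9).
New equilibrium: consumers pay £43, producers receive £34, Q = 133. (Wedge: Pb − Ps = 9.)
The less price-elastic side of the market bears the larger share of a per-unit tax.

Consumers pay £43; producers receive £34; quantity = 133.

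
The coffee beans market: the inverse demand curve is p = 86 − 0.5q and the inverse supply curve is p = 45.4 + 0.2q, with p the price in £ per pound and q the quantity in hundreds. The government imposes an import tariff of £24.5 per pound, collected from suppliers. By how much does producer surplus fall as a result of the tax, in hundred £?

Inverting to q(p) form: qd = 172 − 2p; qs = 5p − 227.
Without the tax, 172 − 2p = 5p − 227 gives 7p = 399, so p* = £57 and q* = 58.
With the tax collected from suppliers, supply shifts: qs = 5(p − 24.5) − 227.
Solving gives q = 23 with consumers paying £74.5 and suppliers receiving £50 (the £24.5 wedge).
ΔPS is the trapezoid between Q = 23 and Q = 58 of height £7: ½ · (58 + 23) · 7 = £283.5.

Producer surplus falls by £283.5 hundred.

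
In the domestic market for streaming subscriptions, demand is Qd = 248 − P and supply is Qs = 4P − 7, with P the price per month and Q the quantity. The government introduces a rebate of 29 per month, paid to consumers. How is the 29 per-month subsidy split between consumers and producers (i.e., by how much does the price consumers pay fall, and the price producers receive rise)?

Consumers gain 23.2 per month; producers gain 5.8 per month.

Before the subsidy: set 248 − P = 4P − 7 → P* = 51, Q* = 197.
With a per-unit subsidy paid to consumers, each effectively pays P − 29, so demand becomes Qd = 248 − (P − 29).
Solving gives Q = 220.2 with consumers paying 27.8 and producers receiving 56.8 (the 29 wedge).
Gain to consumers: 23.2; to producers: 5.8. (They sum to 29.)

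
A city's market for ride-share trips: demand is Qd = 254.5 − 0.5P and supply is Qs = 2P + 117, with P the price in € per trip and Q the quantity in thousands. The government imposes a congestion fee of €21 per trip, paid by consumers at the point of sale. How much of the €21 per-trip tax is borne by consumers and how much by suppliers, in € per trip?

Before the tax: set 254.5 − 0.5P = 2P + 117 → P* = €55, Q* = 227.
With the tax collected from consumers, demand (in seller-price terms) shifts: Qd = 254.5 − 0.5(P + 21).
New equilibrium: consumers pay €71.8, suppliers receive €50.8, Q = 218.6. (Wedge: Pb − Ps = 21.)
Burden on consumers: €16.8; on suppliers: €4.2. (They sum to €21.)
The less price-elastic side of the market bears the larger share of a per-unit tax.

Consumers bear €16.8 per trip; suppliers bear €4.2 per trip.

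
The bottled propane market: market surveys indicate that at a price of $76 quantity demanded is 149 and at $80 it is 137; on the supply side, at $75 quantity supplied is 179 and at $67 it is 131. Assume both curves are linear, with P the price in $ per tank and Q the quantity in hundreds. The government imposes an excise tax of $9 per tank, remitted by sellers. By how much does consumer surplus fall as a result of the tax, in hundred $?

Demand slope: (137 − 149)/(80 − 76) = -3, so Qd = 377 − 3P.
Supply slope: (131 − 179)/(67 − 75) = 6, so Qs = 6P − 271.
Before the tax: set 377 − 3P = 6P − 271 → P* = $72, Q* = 161.
With the tax collected from sellers, supply shifts: Qs = 6(P − 9) − 271.
Solving gives Q = 143 with consumers paying $78 and sellers receiving $69 (the $9 wedge).
ΔCS is the trapezoid between Q = 143 and Q = 161 of height $6: ½ · (161 + 143) · 6 = $912.

Consumer surplus falls by $912 hundred.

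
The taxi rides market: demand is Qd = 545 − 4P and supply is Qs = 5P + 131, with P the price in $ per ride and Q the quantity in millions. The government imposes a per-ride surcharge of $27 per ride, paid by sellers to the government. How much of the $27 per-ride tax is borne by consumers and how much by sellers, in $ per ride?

Consumers bear $15 per ride; sellers bear $12 per ride.

Without the tax, 545 − 4P = 5P + 131 gives 9P = 414, so P* = $46 and Q* = 361.
With the tax collected from sellers, supply shifts: Qs = 5(P − 27) + 131.
Solving gives Q = 301 with consumers paying $61 and sellers receiving $34 (the $27 wedge).
Burden on consumers: $15; on sellers: $12. (They sum to $27.)
The less price-elastic side of the market bears the larger share of a per-unit tax.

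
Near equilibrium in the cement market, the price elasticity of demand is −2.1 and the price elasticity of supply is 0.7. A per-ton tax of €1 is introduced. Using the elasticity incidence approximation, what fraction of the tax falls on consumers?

Consumers' share ≈ 0.25.

Incidence ratio: consumers' share ≈ εs / (εs + |εd|) = 0.7 / (0.7 + 2.1) = 0.25.
Supply is the less elastic side, so consumers bear the smaller share.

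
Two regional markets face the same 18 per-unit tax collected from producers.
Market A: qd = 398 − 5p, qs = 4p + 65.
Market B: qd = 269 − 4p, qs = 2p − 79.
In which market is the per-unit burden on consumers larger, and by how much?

Market A, by 2.

Market A: pre-tax p* = 37, q* = 213; post-tax q = 173; per-unit burden on consumers = 8.
Market B: pre-tax p* = 58, q* = 37; post-tax q = 13; per-unit burden on consumers = 6.
Difference: 8 vs 6 → market A is larger by 2.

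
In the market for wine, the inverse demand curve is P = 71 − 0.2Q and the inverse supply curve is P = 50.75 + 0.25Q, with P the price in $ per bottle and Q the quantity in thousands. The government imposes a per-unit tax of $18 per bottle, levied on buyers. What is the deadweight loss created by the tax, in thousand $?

Deadweight loss = $360 thousand.

Rewrite in direct form: Qd = 355 − 5P and Qs = 4P − 203.
Before the tax: set 355 − 5P = 4P − 203 → P* = $62, Q* = 45.
With the tax collected from buyers, demand (in seller-price terms) shifts: Qd = 355 − 5(P + 18).
New equilibrium: buyers pay $70, sellers receive $52, Q = 5. (Wedge: Pb − Ps = 18.)
Quantity falls by |ΔQ| = |45 − 5| = 40.
DWL = ½ · t · |ΔQ| = ½ · 18 · 40 = $360.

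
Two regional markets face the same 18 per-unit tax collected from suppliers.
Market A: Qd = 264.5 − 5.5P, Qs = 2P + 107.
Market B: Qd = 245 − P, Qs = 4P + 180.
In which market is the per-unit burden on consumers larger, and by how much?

Market B, by 9.6.

Market A: pre-tax P* = 21, Q* = 149; post-tax Q = 122.6; per-unit burden on consumers = 4.8.
Market B: pre-tax P* = 13, Q* = 232; post-tax Q = 217.6; per-unit burden on consumers = 14.4.
Difference: 4.8 vs 14.4 → market B is larger by 9.6.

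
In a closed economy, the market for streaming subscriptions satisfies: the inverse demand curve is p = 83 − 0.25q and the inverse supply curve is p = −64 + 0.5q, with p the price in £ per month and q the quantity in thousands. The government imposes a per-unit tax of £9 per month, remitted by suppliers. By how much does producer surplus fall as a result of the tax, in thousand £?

Producer surplus falls by £1140 thousand.

Rewrite in direct form: qd = 332 − 4p and qs = 2p + 128.
Before the tax: set 332 − 4p = 2p + 128 → p* = £34, q* = 196.
With the tax collected from suppliers, supply shifts: qs = 2(p − 9) + 128.
New equilibrium: buyers pay £37, suppliers receive £28, q = 184. (Wedge: pb − ps = 9.)
ΔPS is the trapezoid between Q = 184 and Q = 196 of height £6: ½ · (196 + 184) · 6 = £1140.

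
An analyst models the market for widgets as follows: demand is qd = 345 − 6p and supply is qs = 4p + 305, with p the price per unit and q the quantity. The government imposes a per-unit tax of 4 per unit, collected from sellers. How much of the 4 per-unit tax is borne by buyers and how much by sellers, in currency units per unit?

Buyers bear 1.6 per unit; sellers bear 2.4 per unit.

Before the tax: set 345 − 6p = 4p + 305 → p* = 4, q* = 321.
With the tax collected from sellers, supply shifts: qs = 4(p − 4) + 305.
Solving gives q = 311.4 with buyers paying 5.6 and sellers receiving 1.6 (the 4 wedge).
Burden on buyers: 1.6; on sellers: 2.4. (They sum to 4.)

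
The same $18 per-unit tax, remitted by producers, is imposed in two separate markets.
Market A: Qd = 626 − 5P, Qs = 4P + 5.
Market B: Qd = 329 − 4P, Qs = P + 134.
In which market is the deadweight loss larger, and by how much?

Market A, by $230.4.

Market A: pre-tax P* = $69, Q* = 281; post-tax Q = 241; deadweight loss = $360.
Market B: pre-tax P* = $39, Q* = 173; post-tax Q = 158.6; deadweight loss = $129.6.
Difference: $360 vs $129.6 → market A is larger by $230.4.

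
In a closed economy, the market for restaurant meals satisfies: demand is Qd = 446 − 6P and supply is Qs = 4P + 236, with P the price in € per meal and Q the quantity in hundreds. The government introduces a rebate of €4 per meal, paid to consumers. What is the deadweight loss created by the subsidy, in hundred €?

Before the subsidy: set 446 − 6P = 4P + 236 → P* = €21, Q* = 320.
With a per-unit subsidy paid to consumers, each effectively pays P − 4, so demand becomes Qd = 446 − 6(P − 4).
Solving gives Q = 329.6 with consumers paying €19.4 and suppliers receiving €23.4 (the €4 wedge).
Quantity rises by |ΔQ| = |320 − 329.6| = 9.6.
DWL = ½ · t · |ΔQ| = ½ · 4 · 9.6 = €19.2.

Deadweight loss = €19.2 hundred.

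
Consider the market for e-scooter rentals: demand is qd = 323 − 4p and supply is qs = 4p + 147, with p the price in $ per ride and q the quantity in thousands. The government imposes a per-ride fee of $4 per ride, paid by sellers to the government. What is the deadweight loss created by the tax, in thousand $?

Deadweight loss = $16 thousand.

Without the tax, 323 − 4p = 4p + 147 gives 8p = 176, so p* = $22 and q* = 235.
With the tax collected from sellers, supply shifts: qs = 4(p − 4) + 147.
New equilibrium: buyers pay $24, sellers receive $20, q = 227. (Wedge: pb − ps = 4.)
Quantity falls by |ΔQ| = |235 − 227| = 8.
DWL = ½ · t · |ΔQ| = ½ · 4 · 8 = $16.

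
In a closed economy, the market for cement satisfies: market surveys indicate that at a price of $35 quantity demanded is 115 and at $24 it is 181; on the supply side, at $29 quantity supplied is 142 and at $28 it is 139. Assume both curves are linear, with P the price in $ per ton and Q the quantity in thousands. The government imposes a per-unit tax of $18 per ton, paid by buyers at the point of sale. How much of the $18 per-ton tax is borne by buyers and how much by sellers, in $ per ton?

Buyers bear $6 per ton; sellers bear $12 per ton.

Demand slope: (181 − 115)/(24 − 35) = -6, so Qd = 325 − 6P.
Supply slope: (139 − 142)/(28 − 29) = 3, so Qs = 3P + 55.
Without the tax, 325 − 6P = 3P + 55 gives 9P = 270, so P* = $30 and Q* = 145.
With the tax collected from buyers, demand (in seller-price terms) shifts: Qd = 325 − 6(P + 18).
Solving gives Q = 109 with buyers paying $36 and sellers receiving $18 (the $18 wedge).
Burden on buyers: $6; on sellers: $12. (They sum to $18.)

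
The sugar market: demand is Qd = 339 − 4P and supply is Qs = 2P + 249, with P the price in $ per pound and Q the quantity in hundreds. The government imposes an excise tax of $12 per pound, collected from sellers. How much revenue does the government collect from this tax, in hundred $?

Before the tax: set 339 − 4P = 2P + 249 → P* = $15, Q* = 279.
With the tax collected from sellers, supply shifts: Qs = 2(P − 12) + 249.
New equilibrium: buyers pay $19, sellers receive $7, Q = 263. (Wedge: Pb − Ps = 12.)
Revenue = t · Q = 12 · 263 = $3156.

Tax revenue = $3156 hundred.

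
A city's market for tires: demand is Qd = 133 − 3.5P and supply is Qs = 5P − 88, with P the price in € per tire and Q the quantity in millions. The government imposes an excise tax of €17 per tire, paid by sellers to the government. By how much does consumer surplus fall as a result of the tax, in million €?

Without the tax, 133 − 3.5P = 5P − 88 gives 8.5P = 221, so P* = €26 and Q* = 42.
With the tax collected from sellers, supply shifts: Qs = 5(P − 17) − 88.
New equilibrium: buyers pay €36, sellers receive €19, Q = 7. (Wedge: Pb − Ps = 17.)
ΔCS is the trapezoid between Q = 7 and Q = 42 of height €10: ½ · (42 + 7) · 10 = €245.

Consumer surplus falls by €245 million.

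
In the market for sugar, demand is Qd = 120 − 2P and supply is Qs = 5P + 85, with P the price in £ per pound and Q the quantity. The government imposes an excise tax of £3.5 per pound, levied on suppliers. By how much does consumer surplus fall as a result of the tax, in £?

Before the tax: set 120 − 2P = 5P + 85 → P* = £5, Q* = 110.
With the tax collected from suppliers, supply shifts: Qs = 5(P − 3.5) + 85.
New equilibrium: consumers pay £7.5, suppliers receive £4, Q = 105. (Wedge: Pb − Ps = 3.5.)
ΔCS is the trapezoid between Q = 105 and Q = 110 of height £2.5: ½ · (110 + 105) · 2.5 = £268.75.

Consumer surplus falls by £268.75.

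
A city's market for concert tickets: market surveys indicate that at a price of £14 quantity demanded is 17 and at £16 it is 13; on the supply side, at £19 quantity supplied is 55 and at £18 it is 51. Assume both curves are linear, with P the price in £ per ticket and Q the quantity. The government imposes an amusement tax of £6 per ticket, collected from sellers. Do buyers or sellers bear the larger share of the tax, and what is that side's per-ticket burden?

Buyers bear the larger share: £4 per ticket.

Demand slope: (13 − 17)/(16 − 14) = -2, so Qd = 45 − 2P.
Supply slope: (51 − 55)/(18 − 19) = 4, so Qs = 4P − 21.
Without the tax, 45 − 2P = 4P − 21 gives 6P = 66, so P* = £11 and Q* = 23.
With the tax collected from sellers, supply shifts: Qs = 4(P − 6) − 21.
Solving gives Q = 15 with buyers paying £15 and sellers receiving £9 (the £6 wedge).
Per-ticket burden: buyers £4, sellers £2.
Buyers take the larger share because demand is less price-elastic here (demand slope 2 vs supply slope 4).
The less price-elastic side of the market bears the larger share of a per-unit tax.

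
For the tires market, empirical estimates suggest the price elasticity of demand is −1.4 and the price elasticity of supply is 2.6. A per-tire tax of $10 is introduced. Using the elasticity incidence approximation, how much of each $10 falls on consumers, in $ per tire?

Consumers bear ≈ $6.5 per tire.

Incidence ratio: consumers' share ≈ εs / (εs + |εd|) = 2.6 / (2.6 + 1.4) = 0.65.
So consumers bear ≈ 0.65 × $10 = $6.5; sellers bear $3.5.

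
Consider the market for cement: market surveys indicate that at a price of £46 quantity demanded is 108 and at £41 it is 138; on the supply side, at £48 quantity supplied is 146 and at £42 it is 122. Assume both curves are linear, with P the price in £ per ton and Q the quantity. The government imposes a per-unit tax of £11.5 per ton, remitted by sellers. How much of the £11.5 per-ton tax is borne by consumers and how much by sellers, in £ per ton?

Consumers bear £4.6 per ton; sellers bear £6.9 per ton.

Demand slope: (138 − 108)/(41 − 46) = -6, so Qd = 384 − 6P.
Supply slope: (122 − 146)/(42 − 48) = 4, so Qs = 4P − 46.
Before the tax: set 384 − 6P = 4P − 46 → P* = £43, Q* = 126.
With the tax collected from sellers, supply shifts: Qs = 4(P − 11.5) − 46.
New equilibrium: consumers pay £47.6, sellers receive £36.1, Q = 98.4. (Wedge: Pb − Ps = 11.5.)
Burden on consumers: £4.6; on sellers: £6.9. (They sum to £11.5.)
The less price-elastic side of the market bears the larger share of a per-unit tax.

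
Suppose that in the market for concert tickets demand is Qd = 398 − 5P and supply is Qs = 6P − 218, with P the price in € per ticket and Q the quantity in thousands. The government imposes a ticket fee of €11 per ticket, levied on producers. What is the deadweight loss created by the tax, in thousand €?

Deadweight loss = €165 thousand.

Without the tax, 398 − 5P = 6P − 218 gives 11P = 616, so P* = €56 and Q* = 118.
With the tax collected from producers, supply shifts: Qs = 6(P − 11) − 218.
New equilibrium: buyers pay €62, producers receive €51, Q = 88. (Wedge: Pb − Ps = 11.)
Quantity falls by |ΔQ| = |118 − 88| = 30.
DWL = ½ · t · |ΔQ| = ½ · 11 · 30 = €165.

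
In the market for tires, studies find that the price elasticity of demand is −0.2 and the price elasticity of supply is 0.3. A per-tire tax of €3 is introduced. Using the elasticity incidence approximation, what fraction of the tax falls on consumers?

Incidence ratio: consumers' share ≈ εs / (εs + |εd|) = 0.3 / (0.3 + 0.2) = 0.6.
Supply is the more elastic side, so consumers bear the larger share.

Consumers' share ≈ 0.6.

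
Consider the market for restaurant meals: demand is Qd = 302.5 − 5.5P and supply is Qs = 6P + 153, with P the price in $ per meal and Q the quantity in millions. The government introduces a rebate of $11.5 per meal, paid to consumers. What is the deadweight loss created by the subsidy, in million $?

Before the subsidy: set 302.5 − 5.5P = 6P + 153 → P* = $13, Q* = 231.
With a per-unit subsidy paid to consumers, each effectively pays P − 11.5, so demand becomes Qd = 302.5 − 5.5(P − 11.5).
New equilibrium: consumers pay $7, sellers receive $18.5, Q = 264. (Wedge: Pb − Ps = −11.5.)
Quantity rises by |ΔQ| = |231 − 264| = 33.
DWL = ½ · t · |ΔQ| = ½ · 11.5 · 33 = $189.75.

Deadweight loss = $189.75 million.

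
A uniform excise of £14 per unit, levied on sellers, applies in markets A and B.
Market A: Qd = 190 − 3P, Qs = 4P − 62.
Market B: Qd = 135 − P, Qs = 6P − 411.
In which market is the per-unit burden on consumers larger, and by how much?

Market B, by £4.

Market A: pre-tax P* = £36, Q* = 82; post-tax Q = 58; per-unit burden on consumers = £8.
Market B: pre-tax P* = £78, Q* = 57; post-tax Q = 45; per-unit burden on consumers = £12.
Difference: £8 vs £12 → market B is larger by £4.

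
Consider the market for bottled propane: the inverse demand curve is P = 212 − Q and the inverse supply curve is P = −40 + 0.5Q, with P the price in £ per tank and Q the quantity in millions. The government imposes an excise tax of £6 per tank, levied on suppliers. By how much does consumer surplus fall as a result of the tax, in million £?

Rewrite in direct form: Qd = 212 − P and Qs = 2P + 80.
Before the tax: set 212 − P = 2P + 80 → P* = £44, Q* = 168.
With the tax collected from suppliers, supply shifts: Qs = 2(P − 6) + 80.
Solving gives Q = 164 with consumers paying £48 and suppliers receiving £42 (the £6 wedge).
ΔCS is the trapezoid between Q = 164 and Q = 168 of height £4: ½ · (168 + 164) · 4 = £664.

Consumer surplus falls by £664 million.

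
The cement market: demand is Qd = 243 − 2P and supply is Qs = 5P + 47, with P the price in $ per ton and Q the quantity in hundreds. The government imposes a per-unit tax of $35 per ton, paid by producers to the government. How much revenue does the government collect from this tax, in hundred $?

Without the tax, 243 − 2P = 5P + 47 gives 7P = 196, so P* = $28 and Q* = 187.
With the tax collected from producers, supply shifts: Qs = 5(P − 35) + 47.
Solving gives Q = 137 with buyers paying $53 and producers receiving $18 (the $35 wedge).
Revenue = t · Q = 35 · 137 = $4795.

Tax revenue = $4795 hundred.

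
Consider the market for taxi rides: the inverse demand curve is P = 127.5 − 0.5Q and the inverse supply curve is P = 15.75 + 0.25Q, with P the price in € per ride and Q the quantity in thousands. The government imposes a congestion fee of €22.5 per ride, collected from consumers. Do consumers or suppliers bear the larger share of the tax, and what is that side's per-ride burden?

Consumers bear the larger share: €15 per ride.

Inverting to Q(P) form: Qd = 255 − 2P; Qs = 4P − 63.
Before the tax: set 255 − 2P = 4P − 63 → P* = €53, Q* = 149.
With the tax collected from consumers, demand (in seller-price terms) shifts: Qd = 255 − 2(P + 22.5).
Solving gives Q = 119 with consumers paying €68 and suppliers receiving €45.5 (the €22.5 wedge).
Per-ride burden: consumers €15, suppliers €7.5.
Consumers take the larger share because demand is less price-elastic here (demand slope 2 vs supply slope 4).
The less price-elastic side of the market bears the larger share of a per-unit tax.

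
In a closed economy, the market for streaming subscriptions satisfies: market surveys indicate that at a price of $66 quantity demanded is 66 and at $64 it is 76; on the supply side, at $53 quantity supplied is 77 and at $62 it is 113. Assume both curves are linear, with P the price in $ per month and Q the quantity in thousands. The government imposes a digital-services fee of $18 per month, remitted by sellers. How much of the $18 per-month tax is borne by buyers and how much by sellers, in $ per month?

Demand slope: (76 − 66)/(64 − 66) = -5, so Qd = 396 − 5P.
Supply slope: (113 − 77)/(62 − 53) = 4, so Qs = 4P − 135.
Before the tax: set 396 − 5P = 4P − 135 → P* = $59, Q* = 101.
With the tax collected from sellers, supply shifts: Qs = 4(P − 18) − 135.
Solving gives Q = 61 with buyers paying $67 and sellers receiving $49 (the $18 wedge).
Burden on buyers: $8; on sellers: $10. (They sum to $18.)
The less price-elastic side of the market bears the larger share of a per-unit tax.

Buyers bear $8 per month; sellers bear $10 per month.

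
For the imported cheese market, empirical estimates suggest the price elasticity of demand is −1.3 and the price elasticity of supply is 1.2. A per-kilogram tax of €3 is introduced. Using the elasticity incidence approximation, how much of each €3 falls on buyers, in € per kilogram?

Buyers bear ≈ €1.44 per kilogram.

Incidence ratio: buyers' share ≈ εs / (εs + |εd|) = 1.2 / (1.2 + 1.3) = 0.48.
So buyers bear ≈ 0.48 × €3 = €1.44; sellers bear €1.56.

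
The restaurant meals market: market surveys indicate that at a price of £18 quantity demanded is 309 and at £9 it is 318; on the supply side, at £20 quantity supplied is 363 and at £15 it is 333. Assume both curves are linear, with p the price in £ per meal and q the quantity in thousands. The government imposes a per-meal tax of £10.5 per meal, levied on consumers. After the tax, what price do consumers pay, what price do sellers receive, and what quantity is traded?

Consumers pay £21; sellers receive £10.5; quantity = 306.

Demand slope: (318 − 309)/(9 − 18) = -1, so qd = 327 − p.
Supply slope: (333 − 363)/(15 − 20) = 6, so qs = 6p + 243.
Without the tax, 327 − p = 6p + 243 gives 7p = 84, so p* = £12 and q* = 315.
With the tax collected from consumers, demand (in seller-price terms) shifts: qd = 327 − (p + 10.5).
Solving gives q = 306 with consumers paying £21 and sellers receiving £10.5 (the £10.5 wedge).
The less price-elastic side of the market bears the larger share of a per-unit tax.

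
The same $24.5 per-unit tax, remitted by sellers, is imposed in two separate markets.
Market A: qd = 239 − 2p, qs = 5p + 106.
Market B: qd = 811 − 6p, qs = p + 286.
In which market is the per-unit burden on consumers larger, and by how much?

Market A: pre-tax p* = $19, q* = 201; post-tax q = 166; per-unit burden on consumers = $17.5.
Market B: pre-tax p* = $75, q* = 361; post-tax q = 340; per-unit burden on consumers = $3.5.
Difference: $17.5 vs $3.5 → market A is larger by $14.

Market A, by $14.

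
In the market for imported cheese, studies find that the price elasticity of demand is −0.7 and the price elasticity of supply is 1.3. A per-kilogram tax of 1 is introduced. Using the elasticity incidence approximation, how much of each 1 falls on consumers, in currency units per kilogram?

Consumers bear ≈ 0.65 per kilogram.

Incidence ratio: consumers' share ≈ εs / (εs + |εd|) = 1.3 / (1.3 + 0.7) = 0.65.
So consumers bear ≈ 0.65 × 1 = 0.65; suppliers bear 0.35.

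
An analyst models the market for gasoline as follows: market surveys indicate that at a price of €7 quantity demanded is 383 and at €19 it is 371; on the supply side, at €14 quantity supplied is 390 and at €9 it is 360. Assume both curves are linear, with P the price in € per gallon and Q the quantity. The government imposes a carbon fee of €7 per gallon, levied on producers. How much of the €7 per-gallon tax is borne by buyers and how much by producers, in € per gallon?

Demand slope: (371 − 383)/(19 − 7) = -1, so Qd = 390 − P.
Supply slope: (360 − 390)/(9 − 14) = 6, so Qs = 6P + 306.
Before the tax: set 390 − P = 6P + 306 → P* = €12, Q* = 378.
With the tax collected from producers, supply shifts: Qs = 6(P − 7) + 306.
Solving gives Q = 372 with buyers paying €18 and producers receiving €11 (the €7 wedge).
Burden on buyers: €6; on producers: €1. (They sum to €7.)
The less price-elastic side of the market bears the larger share of a per-unit tax.

Buyers bear €6 per gallon; producers bear €1 per gallon.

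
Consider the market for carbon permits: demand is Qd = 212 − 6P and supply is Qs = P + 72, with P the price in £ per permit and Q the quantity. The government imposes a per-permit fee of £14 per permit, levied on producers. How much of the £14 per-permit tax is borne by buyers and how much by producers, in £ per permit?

Before the tax: set 212 − 6P = P + 72 → P* = £20, Q* = 92.
With the tax collected from producers, supply shifts: Qs = (P − 14) + 72.
New equilibrium: buyers pay £22, producers receive £8, Q = 80. (Wedge: Pb − Ps = 14.)
Burden on buyers: £2; on producers: £12. (They sum to £14.)

Buyers bear £2 per permit; producers bear £12 per permit.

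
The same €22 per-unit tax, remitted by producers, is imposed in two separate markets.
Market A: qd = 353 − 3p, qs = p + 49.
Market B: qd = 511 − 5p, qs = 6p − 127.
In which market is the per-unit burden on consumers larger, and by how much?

Market A: pre-tax p* = €76, q* = 125; post-tax q = 108.5; per-unit burden on consumers = €5.5.
Market B: pre-tax p* = €58, q* = 221; post-tax q = 161; per-unit burden on consumers = €12.
Difference: €5.5 vs €12 → market B is larger by €6.5.

Market B, by €6.5.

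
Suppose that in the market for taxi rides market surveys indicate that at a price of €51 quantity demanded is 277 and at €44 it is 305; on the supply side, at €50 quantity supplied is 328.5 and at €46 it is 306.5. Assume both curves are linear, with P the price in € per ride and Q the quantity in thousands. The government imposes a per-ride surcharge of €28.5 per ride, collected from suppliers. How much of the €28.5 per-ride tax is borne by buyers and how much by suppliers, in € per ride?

Buyers bear €16.5 per ride; suppliers bear €12 per ride.

Demand slope: (305 − 277)/(44 − 51) = -4, so Qd = 481 − 4P.
Supply slope: (306.5 − 328.5)/(46 − 50) = 5.5, so Qs = 5.5P + 53.5.
Before the tax: set 481 − 4P = 5.5P + 53.5 → P* = €45, Q* = 301.
With the tax collected from suppliers, supply shifts: Qs = 5.5(P − 28.5) + 53.5.
Solving gives Q = 235 with buyers paying €61.5 and suppliers receiving €33 (the €28.5 wedge).
Burden on buyers: €16.5; on suppliers: €12. (They sum to €28.5.)
The less price-elastic side of the market bears the larger share of a per-unit tax.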